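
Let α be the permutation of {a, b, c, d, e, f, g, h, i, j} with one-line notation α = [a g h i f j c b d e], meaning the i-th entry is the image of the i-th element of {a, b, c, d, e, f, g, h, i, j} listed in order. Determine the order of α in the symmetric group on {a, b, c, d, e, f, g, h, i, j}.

The disjoint-cycle form of α has cycle lengths 4, 3, 2, 1.
Since disjoint cycles commute, ord(α) = lcm(4, 3, 2) = 12.

12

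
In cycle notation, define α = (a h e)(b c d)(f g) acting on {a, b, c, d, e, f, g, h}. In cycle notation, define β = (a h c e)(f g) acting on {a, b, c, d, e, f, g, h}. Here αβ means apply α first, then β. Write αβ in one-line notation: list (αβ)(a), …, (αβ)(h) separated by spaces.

Chase each element through α then β: a → h → c; b → c → e; c → d → d; d → b → b; e → a → h; f → g → f; g → f → g; h → e → a.
Collecting the images, αβ = [c e d b h f g a].

c e d b h f g a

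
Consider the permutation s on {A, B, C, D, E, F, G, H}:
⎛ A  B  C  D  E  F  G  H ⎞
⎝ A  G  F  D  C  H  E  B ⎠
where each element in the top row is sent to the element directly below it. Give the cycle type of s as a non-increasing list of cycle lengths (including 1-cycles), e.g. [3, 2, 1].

[6, 1, 1]

The disjoint cycles are (A)(B G E C F H)(D), with lengths 6, 1, 1 in non-increasing order.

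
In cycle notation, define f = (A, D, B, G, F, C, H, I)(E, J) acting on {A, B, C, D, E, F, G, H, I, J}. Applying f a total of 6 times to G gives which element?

G lies in the 8-cycle (A, D, B, G, F, C, H, I).
Stepping 6 places around the cycle: G → F → C → H → I → A → D.

D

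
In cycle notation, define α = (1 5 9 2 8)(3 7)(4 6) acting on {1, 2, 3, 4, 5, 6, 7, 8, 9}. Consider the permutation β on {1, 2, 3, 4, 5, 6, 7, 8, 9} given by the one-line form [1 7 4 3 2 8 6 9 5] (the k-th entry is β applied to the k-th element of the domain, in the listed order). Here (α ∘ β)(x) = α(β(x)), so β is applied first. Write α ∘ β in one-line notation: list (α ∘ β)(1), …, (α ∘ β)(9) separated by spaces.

Chase each element through β then α: 1 → 1 → 5; 2 → 7 → 3; 3 → 4 → 6; 4 → 3 → 7; 5 → 2 → 8; 6 → 8 → 1; 7 → 6 → 4; 8 → 9 → 2; 9 → 5 → 9.
So α ∘ β in one-line form is 5 3 6 7 8 1 4 2 9.

5 3 6 7 8 1 4 2 9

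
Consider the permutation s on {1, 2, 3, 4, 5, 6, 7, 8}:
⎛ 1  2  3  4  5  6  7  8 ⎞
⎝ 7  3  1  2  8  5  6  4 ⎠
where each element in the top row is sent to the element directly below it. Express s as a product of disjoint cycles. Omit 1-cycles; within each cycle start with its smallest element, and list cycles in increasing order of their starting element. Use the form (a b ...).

Start at 1 and follow images: 1 → 7 → 6 → 5 → 8 → 4 → 2 → 3 → 1, giving the cycle (1 7 6 5 8 4 2 3).
Continuing from each remaining unvisited element yields (1 7 6 5 8 4 2 3).

(1 7 6 5 8 4 2 3)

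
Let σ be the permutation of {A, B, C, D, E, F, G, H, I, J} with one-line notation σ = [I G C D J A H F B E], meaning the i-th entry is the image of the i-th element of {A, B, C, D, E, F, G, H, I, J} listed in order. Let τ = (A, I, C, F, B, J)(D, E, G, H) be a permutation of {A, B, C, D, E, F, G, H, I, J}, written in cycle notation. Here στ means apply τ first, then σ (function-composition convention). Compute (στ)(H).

(στ)(H) = σ(τ(H)). τ(H) = D, then σ(D) = D. So (στ)(H) = D.

D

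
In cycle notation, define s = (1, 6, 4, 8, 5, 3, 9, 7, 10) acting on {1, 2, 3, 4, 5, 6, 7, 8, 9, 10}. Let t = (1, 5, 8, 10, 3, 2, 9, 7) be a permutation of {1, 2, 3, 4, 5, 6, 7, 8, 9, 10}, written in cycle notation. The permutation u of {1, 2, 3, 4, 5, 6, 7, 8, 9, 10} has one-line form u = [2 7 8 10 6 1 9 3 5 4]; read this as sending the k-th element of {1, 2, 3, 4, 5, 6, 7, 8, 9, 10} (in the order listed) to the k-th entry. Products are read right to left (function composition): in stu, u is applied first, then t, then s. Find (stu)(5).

4

Chase 5: u(5) = 6; t(6) = 6; s(6) = 4. Hence (stu)(5) = 4.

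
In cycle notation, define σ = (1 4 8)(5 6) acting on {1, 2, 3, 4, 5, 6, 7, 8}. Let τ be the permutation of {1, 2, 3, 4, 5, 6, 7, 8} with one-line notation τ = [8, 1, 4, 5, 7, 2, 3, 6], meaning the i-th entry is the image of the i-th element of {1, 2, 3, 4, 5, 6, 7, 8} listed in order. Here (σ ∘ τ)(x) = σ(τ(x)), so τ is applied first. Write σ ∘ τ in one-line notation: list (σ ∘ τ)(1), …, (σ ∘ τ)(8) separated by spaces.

1 4 8 6 7 2 3 5

Chase each element through τ then σ: 1 → 8 → 1; 2 → 1 → 4; 3 → 4 → 8; 4 → 5 → 6; 5 → 7 → 7; 6 → 2 → 2; 7 → 3 → 3; 8 → 6 → 5.
So σ ∘ τ in one-line form is 1 4 8 6 7 2 3 5.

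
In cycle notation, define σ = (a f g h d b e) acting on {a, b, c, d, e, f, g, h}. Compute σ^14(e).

e lies in the 7-cycle (a f g h d b e).
Since the cycle has length 7, σ^14 acts on it the same as σ^0 (14 mod 7 = 0).
So σ^14(e) = e.

e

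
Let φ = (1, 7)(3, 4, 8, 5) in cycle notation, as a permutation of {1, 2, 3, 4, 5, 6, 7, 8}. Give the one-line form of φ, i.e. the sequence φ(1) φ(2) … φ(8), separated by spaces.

Reading each image from the cycles: 1↦7, 2↦2, 3↦4, 4↦8, 5↦3, 6↦6, 7↦1, 8↦5.
So the one-line form is 7 2 4 8 3 6 1 5.

7 2 4 8 3 6 1 5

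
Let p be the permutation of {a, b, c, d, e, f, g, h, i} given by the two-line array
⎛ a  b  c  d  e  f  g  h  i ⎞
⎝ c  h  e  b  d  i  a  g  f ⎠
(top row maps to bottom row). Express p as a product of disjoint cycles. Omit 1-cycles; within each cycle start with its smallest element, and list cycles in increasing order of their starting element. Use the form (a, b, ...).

(a, c, e, d, b, h, g)(f, i)

From a: a → c → e → d → b → h → g → a, closing the cycle (a, c, e, d, b, h, g).
Repeating from the next unused element and collecting all non-trivial cycles gives (a, c, e, d, b, h, g)(f, i).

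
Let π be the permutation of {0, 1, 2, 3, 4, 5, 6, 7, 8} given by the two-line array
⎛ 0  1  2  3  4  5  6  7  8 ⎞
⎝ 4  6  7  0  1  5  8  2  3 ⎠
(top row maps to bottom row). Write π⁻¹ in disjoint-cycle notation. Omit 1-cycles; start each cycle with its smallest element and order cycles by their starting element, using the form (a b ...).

First write π in disjoint cycles: (0 4 1 6 8 3)(2 7).
Reversing each cycle (and rotating so the smallest element leads) gives π⁻¹ = (0 3 8 6 1 4)(2 7).

(0 3 8 6 1 4)(2 7)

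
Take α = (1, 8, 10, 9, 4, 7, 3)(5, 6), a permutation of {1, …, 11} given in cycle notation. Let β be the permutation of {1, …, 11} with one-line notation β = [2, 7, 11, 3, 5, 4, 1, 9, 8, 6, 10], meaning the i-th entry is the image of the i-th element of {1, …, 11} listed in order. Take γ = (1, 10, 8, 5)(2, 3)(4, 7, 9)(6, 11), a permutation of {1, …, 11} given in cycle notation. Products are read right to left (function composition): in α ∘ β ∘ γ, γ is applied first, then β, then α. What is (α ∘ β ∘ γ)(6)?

9

Apply the permutations in order: γ(6) = 11, then β(11) = 10, then α(10) = 9. So (α ∘ β ∘ γ)(6) = 9.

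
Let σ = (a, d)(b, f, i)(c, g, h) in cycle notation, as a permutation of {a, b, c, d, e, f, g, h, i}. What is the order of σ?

The disjoint cycles have lengths 3, 3, 2, 1.
The order of σ is the least common multiple of its cycle lengths: lcm(3, 3, 2) = 6.

6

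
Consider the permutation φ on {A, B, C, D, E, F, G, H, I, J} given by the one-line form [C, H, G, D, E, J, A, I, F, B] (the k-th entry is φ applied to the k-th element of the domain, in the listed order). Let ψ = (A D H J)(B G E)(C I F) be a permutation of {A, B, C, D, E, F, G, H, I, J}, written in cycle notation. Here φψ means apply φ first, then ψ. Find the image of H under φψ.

F

First apply φ: φ(H) = I, then ψ(I) = F. Thus (φψ)(H) = F.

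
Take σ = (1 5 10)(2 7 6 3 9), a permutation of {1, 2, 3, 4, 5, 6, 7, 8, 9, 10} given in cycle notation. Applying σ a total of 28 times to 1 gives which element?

5

1 lies in the 3-cycle (1 5 10).
On a 3-cycle, σ^3 is the identity, so σ^28 = σ^1 there (28 ≡ 1 mod 3).
Stepping 1 place around the cycle: 1 → 5.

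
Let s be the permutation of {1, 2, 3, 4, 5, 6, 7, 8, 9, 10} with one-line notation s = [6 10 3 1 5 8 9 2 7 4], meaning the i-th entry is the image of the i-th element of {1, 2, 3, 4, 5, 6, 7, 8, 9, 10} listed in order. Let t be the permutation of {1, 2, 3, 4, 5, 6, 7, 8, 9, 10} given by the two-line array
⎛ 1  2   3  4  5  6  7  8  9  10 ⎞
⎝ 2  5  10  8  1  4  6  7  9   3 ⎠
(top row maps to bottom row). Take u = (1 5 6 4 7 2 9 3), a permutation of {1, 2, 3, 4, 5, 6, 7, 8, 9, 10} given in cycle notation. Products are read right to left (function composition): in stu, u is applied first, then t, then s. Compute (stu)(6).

(stu)(6) = s(t(u(6))). u(6) = 4, then t(4) = 8, then s(8) = 2, so the result is 2.

2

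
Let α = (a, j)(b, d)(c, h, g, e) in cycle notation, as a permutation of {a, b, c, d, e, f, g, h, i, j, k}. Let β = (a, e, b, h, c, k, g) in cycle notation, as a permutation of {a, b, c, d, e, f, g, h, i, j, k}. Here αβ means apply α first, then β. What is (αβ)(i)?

i

(αβ)(i) = β(α(i)). α(i) = i, then β(i) = i. So (αβ)(i) = i.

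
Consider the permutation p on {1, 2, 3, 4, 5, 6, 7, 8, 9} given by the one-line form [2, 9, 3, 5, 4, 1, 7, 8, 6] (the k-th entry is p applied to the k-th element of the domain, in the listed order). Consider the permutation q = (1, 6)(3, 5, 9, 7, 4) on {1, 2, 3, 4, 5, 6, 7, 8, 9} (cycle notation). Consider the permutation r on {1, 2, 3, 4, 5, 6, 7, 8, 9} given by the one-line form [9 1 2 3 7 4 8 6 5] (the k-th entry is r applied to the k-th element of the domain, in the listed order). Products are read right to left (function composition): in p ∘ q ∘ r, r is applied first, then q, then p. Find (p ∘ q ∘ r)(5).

5

Chase 5: r(5) = 7; q(7) = 4; p(4) = 5. Hence (p ∘ q ∘ r)(5) = 5.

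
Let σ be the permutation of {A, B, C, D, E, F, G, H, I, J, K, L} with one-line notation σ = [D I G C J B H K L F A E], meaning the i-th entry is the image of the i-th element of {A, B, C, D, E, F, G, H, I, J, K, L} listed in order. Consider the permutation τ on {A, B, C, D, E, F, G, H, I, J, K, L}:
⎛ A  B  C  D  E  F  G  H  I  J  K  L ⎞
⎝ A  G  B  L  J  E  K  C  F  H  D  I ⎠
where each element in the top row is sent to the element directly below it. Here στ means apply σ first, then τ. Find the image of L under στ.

J

First apply σ: σ(L) = E, then τ(E) = J. Thus (στ)(L) = J.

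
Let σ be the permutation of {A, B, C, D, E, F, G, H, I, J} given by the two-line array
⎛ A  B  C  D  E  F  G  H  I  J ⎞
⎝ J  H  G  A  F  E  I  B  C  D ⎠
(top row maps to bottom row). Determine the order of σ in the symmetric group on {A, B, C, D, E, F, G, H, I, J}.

Writing σ as disjoint cycles, the cycle lengths are 3, 3, 2, 2.
The order of σ is the least common multiple of its cycle lengths: lcm(3, 3, 2, 2) = 6.

6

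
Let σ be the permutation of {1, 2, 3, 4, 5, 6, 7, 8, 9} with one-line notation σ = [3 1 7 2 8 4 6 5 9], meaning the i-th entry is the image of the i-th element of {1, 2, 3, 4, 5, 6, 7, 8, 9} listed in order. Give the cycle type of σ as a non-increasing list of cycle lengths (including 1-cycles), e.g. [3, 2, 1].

[6, 2, 1]

The disjoint cycles are (1 3 7 6 4 2)(5 8)(9), with lengths 6, 2, 1 in non-increasing order.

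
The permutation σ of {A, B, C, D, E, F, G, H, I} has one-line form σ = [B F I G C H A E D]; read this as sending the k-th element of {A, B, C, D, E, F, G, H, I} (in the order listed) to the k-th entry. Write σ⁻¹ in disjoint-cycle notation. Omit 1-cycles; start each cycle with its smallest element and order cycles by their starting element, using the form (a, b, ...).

(A, G, D, I, C, E, H, F, B)

The cycle decomposition of σ is (A, B, F, H, E, C, I, D, G).
The inverse reverses every cycle; in canonical form, σ⁻¹ = (A, G, D, I, C, E, H, F, B).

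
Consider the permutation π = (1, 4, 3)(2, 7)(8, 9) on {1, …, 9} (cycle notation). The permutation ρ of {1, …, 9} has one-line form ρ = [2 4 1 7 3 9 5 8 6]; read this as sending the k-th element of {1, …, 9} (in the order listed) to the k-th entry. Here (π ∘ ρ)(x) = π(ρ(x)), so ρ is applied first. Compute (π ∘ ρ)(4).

First apply ρ: ρ(4) = 7, then π(7) = 2. Thus (π ∘ ρ)(4) = 2.

2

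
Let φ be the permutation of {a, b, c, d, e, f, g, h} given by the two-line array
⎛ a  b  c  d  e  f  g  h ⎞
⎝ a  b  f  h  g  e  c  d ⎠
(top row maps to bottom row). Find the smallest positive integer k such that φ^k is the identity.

Writing φ as disjoint cycles, the cycle lengths are 4, 2, 1, 1.
Since disjoint cycles commute, ord(φ) = lcm(4, 2) = 4.

4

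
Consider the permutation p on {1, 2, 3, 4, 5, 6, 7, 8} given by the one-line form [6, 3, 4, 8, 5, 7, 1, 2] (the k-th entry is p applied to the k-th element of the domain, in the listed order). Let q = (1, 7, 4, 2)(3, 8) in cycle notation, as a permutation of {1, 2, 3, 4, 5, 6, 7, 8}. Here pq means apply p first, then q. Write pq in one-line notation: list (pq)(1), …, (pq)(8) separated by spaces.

For each element, apply p then q: 1 → 6 → 6; 2 → 3 → 8; 3 → 4 → 2; 4 → 8 → 3; 5 → 5 → 5; 6 → 7 → 4; 7 → 1 → 7; 8 → 2 → 1.
So pq in one-line form is 6 8 2 3 5 4 7 1.

6 8 2 3 5 4 7 1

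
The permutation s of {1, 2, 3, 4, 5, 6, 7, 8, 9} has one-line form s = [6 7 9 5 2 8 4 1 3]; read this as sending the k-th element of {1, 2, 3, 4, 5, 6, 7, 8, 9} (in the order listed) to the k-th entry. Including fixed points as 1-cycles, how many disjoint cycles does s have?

3

The cycle decomposition is (1 6 8)(2 7 4 5)(3 9), which has 3 cycles (counting 1-cycles).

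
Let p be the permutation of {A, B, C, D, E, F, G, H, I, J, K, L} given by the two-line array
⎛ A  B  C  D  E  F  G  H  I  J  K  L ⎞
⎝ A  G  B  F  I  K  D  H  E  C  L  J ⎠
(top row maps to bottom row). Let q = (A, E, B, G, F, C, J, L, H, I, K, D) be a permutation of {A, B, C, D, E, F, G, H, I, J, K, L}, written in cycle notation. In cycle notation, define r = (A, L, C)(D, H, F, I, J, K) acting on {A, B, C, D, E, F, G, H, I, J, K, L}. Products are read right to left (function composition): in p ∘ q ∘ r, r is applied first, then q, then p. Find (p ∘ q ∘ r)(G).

(p ∘ q ∘ r)(G) = p(q(r(G))). r(G) = G, then q(G) = F, then p(F) = K, so the result is K.

K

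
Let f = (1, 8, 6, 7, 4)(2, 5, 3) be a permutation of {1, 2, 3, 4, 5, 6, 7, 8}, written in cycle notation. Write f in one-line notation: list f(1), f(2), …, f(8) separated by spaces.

Image by image: 1→8, 2→5, 3→2, 4→1, 5→3, 6→7, 7→4, 8→6.
Listing these in domain order gives 8 5 2 1 3 7 4 6.

8 5 2 1 3 7 4 6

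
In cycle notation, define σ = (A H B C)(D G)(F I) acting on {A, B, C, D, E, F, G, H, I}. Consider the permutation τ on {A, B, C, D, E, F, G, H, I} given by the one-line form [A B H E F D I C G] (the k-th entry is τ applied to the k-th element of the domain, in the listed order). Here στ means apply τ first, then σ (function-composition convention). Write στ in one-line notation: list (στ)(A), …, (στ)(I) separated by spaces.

H C B E I G F A D

Chase each element through τ then σ: A → A → H; B → B → C; C → H → B; D → E → E; E → F → I; F → D → G; G → I → F; H → C → A; I → G → D.
So στ in one-line form is H C B E I G F A D.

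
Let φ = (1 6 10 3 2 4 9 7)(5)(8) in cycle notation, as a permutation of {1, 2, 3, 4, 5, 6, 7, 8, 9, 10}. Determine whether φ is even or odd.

The cycle lengths are 8, 1, 1.
A cycle of length ℓ contributes ℓ−1 transpositions, so φ is a product of 7 transpositions — odd.

odd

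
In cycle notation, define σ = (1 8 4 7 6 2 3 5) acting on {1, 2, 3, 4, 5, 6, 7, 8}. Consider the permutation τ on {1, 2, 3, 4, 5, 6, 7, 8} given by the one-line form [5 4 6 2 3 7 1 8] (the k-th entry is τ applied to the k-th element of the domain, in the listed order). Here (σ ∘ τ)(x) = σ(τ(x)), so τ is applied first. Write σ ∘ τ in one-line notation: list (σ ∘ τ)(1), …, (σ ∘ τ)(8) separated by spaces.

(σ ∘ τ)(x) = σ(τ(x)). Computing each image: σ(τ(1)) = σ(5) = 1, σ(τ(2)) = σ(4) = 7, σ(τ(3)) = σ(6) = 2, σ(τ(4)) = σ(2) = 3, σ(τ(5)) = σ(3) = 5, σ(τ(6)) = σ(7) = 6, σ(τ(7)) = σ(1) = 8, σ(τ(8)) = σ(8) = 4.
Hence σ ∘ τ = [1 7 2 3 5 6 8 4].

1 7 2 3 5 6 8 4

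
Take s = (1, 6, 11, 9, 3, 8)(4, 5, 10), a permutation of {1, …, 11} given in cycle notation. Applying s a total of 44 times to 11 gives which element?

3

11 lies in the 6-cycle (1, 6, 11, 9, 3, 8).
Powers repeat with period 6 on this cycle, and 44 mod 6 = 2, so s^44(11) = s^2(11).
Advancing 2 steps from 11: 11 → 9 → 3.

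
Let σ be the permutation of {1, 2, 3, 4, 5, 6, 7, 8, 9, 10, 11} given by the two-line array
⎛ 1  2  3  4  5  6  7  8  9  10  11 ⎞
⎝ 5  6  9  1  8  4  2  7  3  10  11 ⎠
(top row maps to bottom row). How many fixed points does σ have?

The fixed points (elements with σ(x) = x) are {10, 11}, so there are 2.

2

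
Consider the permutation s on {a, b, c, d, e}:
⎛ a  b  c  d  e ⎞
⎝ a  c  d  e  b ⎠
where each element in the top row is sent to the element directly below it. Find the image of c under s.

The entry below c in the array is d, so s(c) = d.

d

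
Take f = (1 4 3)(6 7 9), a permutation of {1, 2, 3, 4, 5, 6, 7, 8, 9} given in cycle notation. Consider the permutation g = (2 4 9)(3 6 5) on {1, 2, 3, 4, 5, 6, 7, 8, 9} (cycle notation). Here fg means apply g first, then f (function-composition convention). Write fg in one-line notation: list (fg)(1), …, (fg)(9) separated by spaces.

4 3 7 6 1 5 9 8 2

(fg)(x) = f(g(x)). Computing each image: f(g(1)) = f(1) = 4, f(g(2)) = f(4) = 3, f(g(3)) = f(6) = 7, f(g(4)) = f(9) = 6, f(g(5)) = f(3) = 1, f(g(6)) = f(5) = 5, f(g(7)) = f(7) = 9, f(g(8)) = f(8) = 8, f(g(9)) = f(2) = 2.
Hence fg = [4 3 7 6 1 5 9 8 2].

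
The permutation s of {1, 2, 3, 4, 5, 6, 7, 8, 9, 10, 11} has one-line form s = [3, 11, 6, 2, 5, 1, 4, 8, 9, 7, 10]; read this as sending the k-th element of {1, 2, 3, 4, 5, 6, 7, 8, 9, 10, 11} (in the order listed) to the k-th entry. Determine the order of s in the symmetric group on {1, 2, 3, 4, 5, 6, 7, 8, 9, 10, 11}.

15

Writing s as disjoint cycles, the cycle lengths are 5, 3, 1, 1, 1.
The order is lcm(5, 3) = 15.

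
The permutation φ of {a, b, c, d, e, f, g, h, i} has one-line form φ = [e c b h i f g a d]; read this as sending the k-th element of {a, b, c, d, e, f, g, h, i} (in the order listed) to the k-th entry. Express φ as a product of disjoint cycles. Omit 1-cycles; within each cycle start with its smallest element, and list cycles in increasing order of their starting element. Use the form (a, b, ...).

(a, e, i, d, h)(b, c)

Start at a and follow images: a → e → i → d → h → a, giving the cycle (a, e, i, d, h).
Repeating from the next unused element and collecting all non-trivial cycles gives (a, e, i, d, h)(b, c).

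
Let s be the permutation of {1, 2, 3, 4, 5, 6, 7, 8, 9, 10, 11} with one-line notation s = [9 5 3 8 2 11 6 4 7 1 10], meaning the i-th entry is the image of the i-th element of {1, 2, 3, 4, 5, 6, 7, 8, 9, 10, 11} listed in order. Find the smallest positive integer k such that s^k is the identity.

Decomposing into disjoint cycles gives cycle lengths 6, 2, 2, 1.
Since disjoint cycles commute, ord(s) = lcm(6, 2, 2) = 6.

6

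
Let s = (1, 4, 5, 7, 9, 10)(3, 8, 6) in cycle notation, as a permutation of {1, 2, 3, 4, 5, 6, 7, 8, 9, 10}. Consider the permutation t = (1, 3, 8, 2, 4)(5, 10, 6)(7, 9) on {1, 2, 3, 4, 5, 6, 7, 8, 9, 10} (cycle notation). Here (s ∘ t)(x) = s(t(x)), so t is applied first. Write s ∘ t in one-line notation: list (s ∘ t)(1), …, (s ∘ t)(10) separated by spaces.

8 5 6 4 1 7 10 2 9 3

(s ∘ t)(x) = s(t(x)). Computing each image: s(t(1)) = s(3) = 8, s(t(2)) = s(4) = 5, s(t(3)) = s(8) = 6, s(t(4)) = s(1) = 4, s(t(5)) = s(10) = 1, s(t(6)) = s(5) = 7, s(t(7)) = s(9) = 10, s(t(8)) = s(2) = 2, s(t(9)) = s(7) = 9, s(t(10)) = s(6) = 3.
Hence s ∘ t = [8 5 6 4 1 7 10 2 9 3].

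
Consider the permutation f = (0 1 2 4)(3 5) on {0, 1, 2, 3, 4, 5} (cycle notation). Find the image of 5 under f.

In the cycle (3 5), 5 is followed by 3, so f(5) = 3.

3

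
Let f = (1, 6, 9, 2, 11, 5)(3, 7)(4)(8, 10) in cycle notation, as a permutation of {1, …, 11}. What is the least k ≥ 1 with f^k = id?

The cycle type of f is (6, 2, 2, 1).
The order of f is the least common multiple of its cycle lengths: lcm(6, 2, 2) = 6.

6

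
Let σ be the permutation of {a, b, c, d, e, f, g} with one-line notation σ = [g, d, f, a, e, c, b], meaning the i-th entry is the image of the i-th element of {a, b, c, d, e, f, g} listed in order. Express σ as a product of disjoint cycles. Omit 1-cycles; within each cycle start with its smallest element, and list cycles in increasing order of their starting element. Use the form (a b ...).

From a: a → g → b → d → a, closing the cycle (a g b d).
Repeating from the next unused element and collecting all non-trivial cycles gives (a g b d)(c f).

(a g b d)(c f)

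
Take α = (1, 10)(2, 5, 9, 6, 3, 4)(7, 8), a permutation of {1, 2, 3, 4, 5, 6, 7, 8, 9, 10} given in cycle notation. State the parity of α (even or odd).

The cycle lengths are 6, 2, 2.
A cycle is odd iff its length is even; α has 3 even-length cycles, so sgn(α) = (−1)^3 and α is odd.

odd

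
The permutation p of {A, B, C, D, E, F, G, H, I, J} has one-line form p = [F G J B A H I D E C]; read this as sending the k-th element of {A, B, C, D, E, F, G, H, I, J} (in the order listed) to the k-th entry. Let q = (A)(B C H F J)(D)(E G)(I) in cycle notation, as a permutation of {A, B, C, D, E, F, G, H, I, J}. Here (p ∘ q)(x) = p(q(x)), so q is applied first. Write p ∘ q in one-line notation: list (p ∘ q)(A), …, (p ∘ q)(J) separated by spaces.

(p ∘ q)(x) = p(q(x)). Computing each image: p(q(A)) = p(A) = F, p(q(B)) = p(C) = J, p(q(C)) = p(H) = D, p(q(D)) = p(D) = B, p(q(E)) = p(G) = I, p(q(F)) = p(J) = C, p(q(G)) = p(E) = A, p(q(H)) = p(F) = H, p(q(I)) = p(I) = E, p(q(J)) = p(B) = G.
Hence p ∘ q = [F J D B I C A H E G].

F J D B I C A H E G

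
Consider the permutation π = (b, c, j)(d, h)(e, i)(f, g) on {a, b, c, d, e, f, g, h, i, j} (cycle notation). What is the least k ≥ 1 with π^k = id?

The disjoint cycles have lengths 3, 2, 2, 2, 1.
Since disjoint cycles commute, ord(π) = lcm(3, 2, 2, 2) = 6.

6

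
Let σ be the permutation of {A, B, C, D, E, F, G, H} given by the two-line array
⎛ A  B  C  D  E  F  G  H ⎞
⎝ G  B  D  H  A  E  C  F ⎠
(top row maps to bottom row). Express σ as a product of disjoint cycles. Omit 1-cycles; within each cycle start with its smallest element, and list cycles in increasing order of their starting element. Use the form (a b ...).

(A G C D H F E)

Iterating σ from A gives A → G → C → D → H → F → E → A; that is the 7-cycle (A G C D H F E).
Continuing from each remaining unvisited element yields (A G C D H F E).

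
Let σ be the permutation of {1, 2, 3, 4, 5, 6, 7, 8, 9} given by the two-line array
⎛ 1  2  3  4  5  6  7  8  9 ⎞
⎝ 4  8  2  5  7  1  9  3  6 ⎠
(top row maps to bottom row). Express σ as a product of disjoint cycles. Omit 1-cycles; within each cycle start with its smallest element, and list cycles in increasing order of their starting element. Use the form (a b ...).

(1 4 5 7 9 6)(2 8 3)

Start at 1 and follow images: 1 → 4 → 5 → 7 → 9 → 6 → 1, giving the cycle (1 4 5 7 9 6).
Continuing from each remaining unvisited element yields (1 4 5 7 9 6)(2 8 3).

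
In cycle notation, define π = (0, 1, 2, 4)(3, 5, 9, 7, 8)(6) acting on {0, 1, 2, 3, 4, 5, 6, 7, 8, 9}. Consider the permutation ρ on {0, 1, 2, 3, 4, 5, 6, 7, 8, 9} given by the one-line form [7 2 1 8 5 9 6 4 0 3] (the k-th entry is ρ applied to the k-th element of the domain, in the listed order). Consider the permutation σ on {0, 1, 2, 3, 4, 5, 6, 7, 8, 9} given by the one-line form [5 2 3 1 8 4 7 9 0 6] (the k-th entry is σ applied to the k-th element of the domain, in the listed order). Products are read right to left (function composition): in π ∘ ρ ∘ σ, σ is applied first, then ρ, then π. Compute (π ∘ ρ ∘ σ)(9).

Apply the permutations in order: σ(9) = 6, then ρ(6) = 6, then π(6) = 6. So (π ∘ ρ ∘ σ)(9) = 6.

6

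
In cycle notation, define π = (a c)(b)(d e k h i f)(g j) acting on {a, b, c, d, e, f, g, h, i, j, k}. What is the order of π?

The cycle type of π is (6, 2, 2, 1).
The order of π is the least common multiple of its cycle lengths: lcm(6, 2, 2) = 6.

6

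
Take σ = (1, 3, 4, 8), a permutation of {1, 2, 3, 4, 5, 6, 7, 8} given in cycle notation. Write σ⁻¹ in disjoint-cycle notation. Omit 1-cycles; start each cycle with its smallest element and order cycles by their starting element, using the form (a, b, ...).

(1, 8, 4, 3)

If σ sends a → b within a cycle, σ⁻¹ sends b → a; equivalently, reverse each cycle.
After reversing and putting each cycle's least element first, σ⁻¹ = (1, 8, 4, 3).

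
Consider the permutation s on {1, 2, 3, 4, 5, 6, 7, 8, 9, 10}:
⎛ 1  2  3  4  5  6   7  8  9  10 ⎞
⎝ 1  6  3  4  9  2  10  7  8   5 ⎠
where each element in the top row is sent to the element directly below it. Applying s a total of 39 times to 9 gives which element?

Tracing 9 → 8 → … returns to 9 after 5 steps, so 9 lies in a 5-cycle (5, 9, 8, 7, 10).
Powers repeat with period 5 on this cycle, and 39 mod 5 = 4, so s^39(9) = s^4(9).
Stepping 4 places around the cycle: 9 → 8 → 7 → 10 → 5.

5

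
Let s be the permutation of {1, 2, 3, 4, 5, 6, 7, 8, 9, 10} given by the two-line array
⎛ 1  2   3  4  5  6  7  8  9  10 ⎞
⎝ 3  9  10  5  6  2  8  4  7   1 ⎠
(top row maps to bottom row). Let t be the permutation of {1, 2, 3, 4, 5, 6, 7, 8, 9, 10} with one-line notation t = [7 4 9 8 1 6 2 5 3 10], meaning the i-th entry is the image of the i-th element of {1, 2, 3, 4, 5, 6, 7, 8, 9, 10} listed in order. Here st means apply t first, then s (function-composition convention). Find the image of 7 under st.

9

(st)(7) = s(t(7)). t(7) = 2, then s(2) = 9. So (st)(7) = 9.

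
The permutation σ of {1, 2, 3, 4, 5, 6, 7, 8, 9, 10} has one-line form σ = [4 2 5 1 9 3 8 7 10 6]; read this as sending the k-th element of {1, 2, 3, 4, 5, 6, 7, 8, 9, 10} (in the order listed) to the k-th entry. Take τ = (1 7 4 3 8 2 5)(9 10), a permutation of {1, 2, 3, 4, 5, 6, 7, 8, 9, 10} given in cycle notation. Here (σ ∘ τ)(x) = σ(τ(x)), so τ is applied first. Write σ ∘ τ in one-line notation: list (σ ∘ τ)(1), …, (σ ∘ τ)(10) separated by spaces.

Chase each element through τ then σ: 1 → 7 → 8; 2 → 5 → 9; 3 → 8 → 7; 4 → 3 → 5; 5 → 1 → 4; 6 → 6 → 3; 7 → 4 → 1; 8 → 2 → 2; 9 → 10 → 6; 10 → 9 → 10.
Collecting the images, σ ∘ τ = [8 9 7 5 4 3 1 2 6 10].

8 9 7 5 4 3 1 2 6 10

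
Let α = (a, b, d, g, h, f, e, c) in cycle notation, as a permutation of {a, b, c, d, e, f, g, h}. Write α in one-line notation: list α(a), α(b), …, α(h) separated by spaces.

b d a g c e h f

Image by image: a↦b, b↦d, c↦a, d↦g, e↦c, f↦e, g↦h, h↦f.
Listing these in domain order gives b d a g c e h f.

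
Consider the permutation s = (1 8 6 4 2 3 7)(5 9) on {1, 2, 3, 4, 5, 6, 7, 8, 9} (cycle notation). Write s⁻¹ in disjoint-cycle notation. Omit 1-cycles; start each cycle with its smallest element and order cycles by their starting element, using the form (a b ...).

The inverse reverses each cycle.
After reversing and putting each cycle's least element first, s⁻¹ = (1 7 3 2 4 6 8)(5 9).

(1 7 3 2 4 6 8)(5 9)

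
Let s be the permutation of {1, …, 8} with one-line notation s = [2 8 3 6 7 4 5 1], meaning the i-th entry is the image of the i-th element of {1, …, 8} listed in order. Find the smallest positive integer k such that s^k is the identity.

Writing s as disjoint cycles, the cycle lengths are 3, 2, 2, 1.
The order of s is the least common multiple of its cycle lengths: lcm(3, 2, 2) = 6.

6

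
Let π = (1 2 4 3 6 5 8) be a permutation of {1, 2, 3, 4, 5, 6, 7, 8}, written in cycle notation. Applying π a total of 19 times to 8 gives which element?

8 lies in the 7-cycle (1 2 4 3 6 5 8).
Powers repeat with period 7 on this cycle, and 19 mod 7 = 5, so π^19(8) = π^5(8).
Stepping 5 places around the cycle: 8 → 1 → 2 → 4 → 3 → 6.

6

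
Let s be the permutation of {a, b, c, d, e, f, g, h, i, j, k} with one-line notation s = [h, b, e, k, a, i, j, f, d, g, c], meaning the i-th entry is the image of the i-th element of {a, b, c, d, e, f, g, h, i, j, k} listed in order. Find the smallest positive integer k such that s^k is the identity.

8

Writing s as disjoint cycles, the cycle lengths are 8, 2, 1.
The order of s is the least common multiple of its cycle lengths: lcm(8, 2) = 8.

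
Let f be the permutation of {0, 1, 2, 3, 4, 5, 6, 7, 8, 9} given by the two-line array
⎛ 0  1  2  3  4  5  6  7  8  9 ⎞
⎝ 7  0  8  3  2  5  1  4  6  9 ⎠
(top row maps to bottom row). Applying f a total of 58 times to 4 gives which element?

Tracing 4 → 2 → … returns to 4 after 7 steps, so 4 lies in a 7-cycle (0, 7, 4, 2, 8, 6, 1).
Since the cycle has length 7, f^58 acts on it the same as f^2 (58 mod 7 = 2).
Advancing 2 steps from 4: 4 → 2 → 8.

8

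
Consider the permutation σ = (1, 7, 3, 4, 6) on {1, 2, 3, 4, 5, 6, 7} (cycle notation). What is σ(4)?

6

Within (1, 7, 3, 4, 6), 4 ↦ 6.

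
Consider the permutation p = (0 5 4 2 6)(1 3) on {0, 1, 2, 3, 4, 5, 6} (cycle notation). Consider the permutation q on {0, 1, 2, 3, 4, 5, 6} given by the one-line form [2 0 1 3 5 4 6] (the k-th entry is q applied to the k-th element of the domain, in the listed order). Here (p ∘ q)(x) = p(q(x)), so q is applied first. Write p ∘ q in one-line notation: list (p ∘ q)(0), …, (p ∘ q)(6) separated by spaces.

6 5 3 1 4 2 0

For each element, apply q then p: 0 → 2 → 6; 1 → 0 → 5; 2 → 1 → 3; 3 → 3 → 1; 4 → 5 → 4; 5 → 4 → 2; 6 → 6 → 0.
So p ∘ q in one-line form is 6 5 3 1 4 2 0.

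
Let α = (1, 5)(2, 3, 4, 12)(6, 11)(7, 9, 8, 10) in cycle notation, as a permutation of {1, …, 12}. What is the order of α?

The disjoint cycles have lengths 4, 4, 2, 2.
The order of α is the least common multiple of its cycle lengths: lcm(4, 4, 2, 2) = 4.

4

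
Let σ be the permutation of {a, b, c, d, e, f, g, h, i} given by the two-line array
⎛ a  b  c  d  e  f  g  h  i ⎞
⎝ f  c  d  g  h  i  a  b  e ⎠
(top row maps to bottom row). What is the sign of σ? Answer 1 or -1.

In disjoint-cycle form the cycle lengths are 9.
A cycle of length ℓ contributes ℓ−1 transpositions, so σ is a product of 8 transpositions — even.

1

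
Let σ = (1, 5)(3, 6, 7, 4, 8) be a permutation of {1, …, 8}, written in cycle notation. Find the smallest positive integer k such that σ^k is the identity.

The disjoint cycles have lengths 5, 2, 1.
The order is lcm(5, 2) = 10.

10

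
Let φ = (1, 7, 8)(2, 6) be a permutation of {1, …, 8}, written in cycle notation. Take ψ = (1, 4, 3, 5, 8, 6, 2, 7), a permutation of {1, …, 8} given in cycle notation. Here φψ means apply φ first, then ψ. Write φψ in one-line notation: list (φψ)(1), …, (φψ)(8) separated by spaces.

(φψ)(x) = ψ(φ(x)). Computing each image: ψ(φ(1)) = ψ(7) = 1, ψ(φ(2)) = ψ(6) = 2, ψ(φ(3)) = ψ(3) = 5, ψ(φ(4)) = ψ(4) = 3, ψ(φ(5)) = ψ(5) = 8, ψ(φ(6)) = ψ(2) = 7, ψ(φ(7)) = ψ(8) = 6, ψ(φ(8)) = ψ(1) = 4.
Hence φψ = [1 2 5 3 8 7 6 4].

1 2 5 3 8 7 6 4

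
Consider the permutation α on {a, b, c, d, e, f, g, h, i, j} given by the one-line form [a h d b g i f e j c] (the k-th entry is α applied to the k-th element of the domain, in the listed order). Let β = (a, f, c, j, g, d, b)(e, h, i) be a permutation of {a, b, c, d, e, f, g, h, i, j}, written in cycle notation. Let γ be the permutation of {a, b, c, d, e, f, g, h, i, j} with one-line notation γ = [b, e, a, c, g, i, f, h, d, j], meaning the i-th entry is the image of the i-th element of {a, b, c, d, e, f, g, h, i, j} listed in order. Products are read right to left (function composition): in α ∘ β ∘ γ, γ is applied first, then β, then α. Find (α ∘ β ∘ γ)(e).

b

(α ∘ β ∘ γ)(e) = α(β(γ(e))). γ(e) = g, then β(g) = d, then α(d) = b, so the result is b.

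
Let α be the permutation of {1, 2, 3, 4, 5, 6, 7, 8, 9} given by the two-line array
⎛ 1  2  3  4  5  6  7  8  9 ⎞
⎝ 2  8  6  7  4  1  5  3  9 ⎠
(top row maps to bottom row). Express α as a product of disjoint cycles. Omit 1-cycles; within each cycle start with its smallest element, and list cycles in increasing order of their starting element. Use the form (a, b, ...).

(1, 2, 8, 3, 6)(4, 7, 5)

Iterating α from 1 gives 1 → 2 → 8 → 3 → 6 → 1; that is the 5-cycle (1, 2, 8, 3, 6).
Continuing from each remaining unvisited element yields (1, 2, 8, 3, 6)(4, 7, 5).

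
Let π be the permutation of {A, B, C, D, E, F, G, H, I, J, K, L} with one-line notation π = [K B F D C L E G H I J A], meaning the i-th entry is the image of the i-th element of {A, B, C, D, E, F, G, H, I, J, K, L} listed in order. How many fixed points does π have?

2

The fixed points (elements with π(x) = x) are {B, D}, so there are 2.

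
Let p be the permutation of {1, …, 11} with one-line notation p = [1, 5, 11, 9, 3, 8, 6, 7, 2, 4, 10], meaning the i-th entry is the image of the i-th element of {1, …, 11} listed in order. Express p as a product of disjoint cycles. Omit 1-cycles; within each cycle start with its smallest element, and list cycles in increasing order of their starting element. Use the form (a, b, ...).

Start at 2 and follow images: 2 → 5 → 3 → 11 → 10 → 4 → 9 → 2, giving the cycle (2, 5, 3, 11, 10, 4, 9).
Repeating from the next unused element and collecting all non-trivial cycles gives (2, 5, 3, 11, 10, 4, 9)(6, 8, 7).

(2, 5, 3, 11, 10, 4, 9)(6, 8, 7)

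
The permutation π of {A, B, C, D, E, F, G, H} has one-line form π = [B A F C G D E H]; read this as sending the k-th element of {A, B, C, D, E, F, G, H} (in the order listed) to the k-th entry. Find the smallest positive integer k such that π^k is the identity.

Decomposing into disjoint cycles gives cycle lengths 3, 2, 2, 1.
The order of π is the least common multiple of its cycle lengths: lcm(3, 2, 2) = 6.

6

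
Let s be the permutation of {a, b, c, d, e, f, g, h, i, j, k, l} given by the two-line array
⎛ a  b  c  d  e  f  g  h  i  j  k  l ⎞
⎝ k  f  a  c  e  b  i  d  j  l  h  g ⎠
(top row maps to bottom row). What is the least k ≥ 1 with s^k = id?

The disjoint-cycle form of s has cycle lengths 5, 4, 2, 1.
Since disjoint cycles commute, ord(s) = lcm(5, 4, 2) = 20.

20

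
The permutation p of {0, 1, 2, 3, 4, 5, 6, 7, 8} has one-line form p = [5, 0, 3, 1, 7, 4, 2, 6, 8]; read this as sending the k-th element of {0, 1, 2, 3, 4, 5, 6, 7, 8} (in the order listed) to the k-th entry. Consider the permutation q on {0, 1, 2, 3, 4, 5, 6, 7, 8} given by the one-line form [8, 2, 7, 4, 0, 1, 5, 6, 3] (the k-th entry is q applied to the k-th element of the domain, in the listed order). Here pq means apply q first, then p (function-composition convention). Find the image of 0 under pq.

8

(pq)(0) = p(q(0)). q(0) = 8, then p(8) = 8. So (pq)(0) = 8.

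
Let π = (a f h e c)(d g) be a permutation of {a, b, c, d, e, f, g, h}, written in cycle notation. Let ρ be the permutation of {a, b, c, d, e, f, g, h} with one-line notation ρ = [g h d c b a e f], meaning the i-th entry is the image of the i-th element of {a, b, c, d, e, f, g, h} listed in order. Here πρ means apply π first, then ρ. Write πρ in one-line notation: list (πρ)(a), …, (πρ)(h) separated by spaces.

Chase each element through π then ρ: a → f → a; b → b → h; c → a → g; d → g → e; e → c → d; f → h → f; g → d → c; h → e → b.
Collecting the images, πρ = [a h g e d f c b].

a h g e d f c b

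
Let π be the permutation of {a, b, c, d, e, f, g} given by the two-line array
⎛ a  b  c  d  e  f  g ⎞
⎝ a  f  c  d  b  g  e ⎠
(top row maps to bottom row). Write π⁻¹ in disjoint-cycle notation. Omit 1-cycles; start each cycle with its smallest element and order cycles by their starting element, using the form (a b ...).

The cycle decomposition of π is (b f g e).
Reversing each cycle (and rotating so the smallest element leads) gives π⁻¹ = (b e g f).

(b e g f)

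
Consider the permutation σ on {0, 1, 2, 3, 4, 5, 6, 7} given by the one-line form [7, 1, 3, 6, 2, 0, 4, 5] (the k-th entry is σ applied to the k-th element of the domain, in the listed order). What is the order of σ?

12

Writing σ as disjoint cycles, the cycle lengths are 4, 3, 1.
The order is lcm(4, 3) = 12.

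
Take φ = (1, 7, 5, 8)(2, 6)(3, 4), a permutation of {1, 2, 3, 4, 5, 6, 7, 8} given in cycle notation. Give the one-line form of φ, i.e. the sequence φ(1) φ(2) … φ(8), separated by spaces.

7 6 4 3 8 2 5 1

Image by image: 1→7, 2→6, 3→4, 4→3, 5→8, 6→2, 7→5, 8→1.
So the one-line form is 7 6 4 3 8 2 5 1.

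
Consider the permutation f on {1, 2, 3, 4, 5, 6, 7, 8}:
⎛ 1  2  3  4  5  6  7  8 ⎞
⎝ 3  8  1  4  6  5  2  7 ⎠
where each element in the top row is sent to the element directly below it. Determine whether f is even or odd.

even

In disjoint-cycle form the cycle lengths are 3, 2, 2, 1.
A cycle is odd iff its length is even; f has 2 even-length cycles, so sgn(f) = (−1)^2 and f is even.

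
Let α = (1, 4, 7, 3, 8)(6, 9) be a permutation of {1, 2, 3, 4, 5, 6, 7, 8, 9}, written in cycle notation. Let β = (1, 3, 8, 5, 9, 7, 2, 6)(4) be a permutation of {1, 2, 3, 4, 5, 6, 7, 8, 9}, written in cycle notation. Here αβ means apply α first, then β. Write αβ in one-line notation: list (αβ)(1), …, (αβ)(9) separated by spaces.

(αβ)(x) = β(α(x)). Computing each image: β(α(1)) = β(4) = 4, β(α(2)) = β(2) = 6, β(α(3)) = β(8) = 5, β(α(4)) = β(7) = 2, β(α(5)) = β(5) = 9, β(α(6)) = β(9) = 7, β(α(7)) = β(3) = 8, β(α(8)) = β(1) = 3, β(α(9)) = β(6) = 1.
Hence αβ = [4 6 5 2 9 7 8 3 1].

4 6 5 2 9 7 8 3 1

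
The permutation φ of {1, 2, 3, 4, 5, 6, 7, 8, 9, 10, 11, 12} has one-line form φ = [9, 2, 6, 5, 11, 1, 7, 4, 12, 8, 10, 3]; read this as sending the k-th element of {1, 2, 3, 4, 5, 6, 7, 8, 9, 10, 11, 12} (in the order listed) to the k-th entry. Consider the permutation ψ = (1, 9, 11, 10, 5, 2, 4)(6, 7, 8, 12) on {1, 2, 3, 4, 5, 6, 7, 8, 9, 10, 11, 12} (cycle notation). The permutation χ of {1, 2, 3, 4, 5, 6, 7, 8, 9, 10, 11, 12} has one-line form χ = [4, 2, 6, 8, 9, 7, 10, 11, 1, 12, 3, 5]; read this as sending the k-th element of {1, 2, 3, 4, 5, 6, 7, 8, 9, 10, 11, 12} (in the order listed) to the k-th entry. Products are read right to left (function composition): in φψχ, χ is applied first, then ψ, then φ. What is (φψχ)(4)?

3

(φψχ)(4) = φ(ψ(χ(4))). χ(4) = 8, then ψ(8) = 12, then φ(12) = 3, so the result is 3.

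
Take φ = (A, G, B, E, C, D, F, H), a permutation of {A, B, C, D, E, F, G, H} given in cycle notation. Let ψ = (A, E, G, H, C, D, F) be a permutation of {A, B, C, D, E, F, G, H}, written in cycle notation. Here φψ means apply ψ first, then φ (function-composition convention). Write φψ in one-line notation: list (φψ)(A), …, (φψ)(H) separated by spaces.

(φψ)(x) = φ(ψ(x)). Computing each image: φ(ψ(A)) = φ(E) = C, φ(ψ(B)) = φ(B) = E, φ(ψ(C)) = φ(D) = F, φ(ψ(D)) = φ(F) = H, φ(ψ(E)) = φ(G) = B, φ(ψ(F)) = φ(A) = G, φ(ψ(G)) = φ(H) = A, φ(ψ(H)) = φ(C) = D.
Hence φψ = [C E F H B G A D].

C E F H B G A D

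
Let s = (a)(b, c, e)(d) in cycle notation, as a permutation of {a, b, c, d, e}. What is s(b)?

c

Within (b, c, e), b ↦ c.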